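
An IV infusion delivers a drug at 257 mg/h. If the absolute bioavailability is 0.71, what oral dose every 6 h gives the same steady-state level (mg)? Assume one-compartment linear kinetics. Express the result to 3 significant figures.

To maintain the same Css, the systemic dosing rate must be unchanged: F·D/τ = infusion rate.
D = rate × τ / F = 257 × 6 / 0.71 = 2172 mg

2170 mg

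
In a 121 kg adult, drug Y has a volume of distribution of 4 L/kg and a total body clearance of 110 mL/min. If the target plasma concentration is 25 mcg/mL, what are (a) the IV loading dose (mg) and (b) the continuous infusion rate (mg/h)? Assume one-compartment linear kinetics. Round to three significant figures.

(a) 12100 mg; (b) 165 mg/h

Total Vd = 4 × 121 = 484.0 L
Loading: fill Vd to C_target → 484.0 L × 25 mg/L = 12100 mg
CL = 110 mL/min = 110 × 0.06 = 6.600 L/h
Maintenance infusion rate = CL × Css = 6.600 × 25 = 165.0 mg/h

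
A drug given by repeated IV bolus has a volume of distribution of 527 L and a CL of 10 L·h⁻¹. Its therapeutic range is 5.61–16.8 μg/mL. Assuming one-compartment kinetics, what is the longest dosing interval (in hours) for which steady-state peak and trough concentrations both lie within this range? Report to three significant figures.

57.8 h

k = CL / Vd = 10.00 / 527.0 = 0.01898 h⁻¹
Between IV bolus doses, concentration decays as C = C₀·e^(−kτ), so C_peak/C_trough = e^(kτ).
τ_max = ln(C_peak/C_trough) / k = ln(16.8/5.61) / 0.01898 = 1.097 / 0.01898 = 57.80 h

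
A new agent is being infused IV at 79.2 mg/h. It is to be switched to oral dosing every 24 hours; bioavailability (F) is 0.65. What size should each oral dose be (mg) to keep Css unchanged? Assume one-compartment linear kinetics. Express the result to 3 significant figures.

2920 mg

To maintain the same Css, the systemic dosing rate must be unchanged: F·D/τ = infusion rate.
D = rate × τ / F = 79.2 × 24 / 0.65 = 2924 mg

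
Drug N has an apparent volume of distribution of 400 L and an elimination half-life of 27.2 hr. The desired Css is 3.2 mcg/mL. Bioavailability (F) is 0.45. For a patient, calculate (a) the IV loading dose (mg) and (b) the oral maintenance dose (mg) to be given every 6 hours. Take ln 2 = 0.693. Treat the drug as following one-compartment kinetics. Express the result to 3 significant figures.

(a) 1280 mg; (b) 435 mg

LD = Vd × C = 400.0 × 3.2 = 1280 mg
CL = 0.693 × Vd / t½ = 0.693 × 400.0 / 27.2 = 10.19 L/h
D = CL × Css × τ / F = 10.19 × 3.2 × 6 / 0.45 = 434.8 mg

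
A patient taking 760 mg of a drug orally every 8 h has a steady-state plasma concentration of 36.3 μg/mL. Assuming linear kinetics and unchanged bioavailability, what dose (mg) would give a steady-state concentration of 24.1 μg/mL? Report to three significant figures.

505 mg

With linear kinetics, Css is proportional to dose rate (D/τ) at fixed clearance.
D₂ = D₁ × (Css,target / Css,current) = 760 × 24.1/36.3 = 504.6 mg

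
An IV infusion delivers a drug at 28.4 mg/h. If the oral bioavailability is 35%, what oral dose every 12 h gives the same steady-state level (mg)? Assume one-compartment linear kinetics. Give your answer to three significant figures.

To maintain the same Css, the systemic dosing rate must be unchanged: F·D/τ = infusion rate.
D = rate × τ / F = 28.4 × 12 / 0.35 = 973.7 mg

974 mg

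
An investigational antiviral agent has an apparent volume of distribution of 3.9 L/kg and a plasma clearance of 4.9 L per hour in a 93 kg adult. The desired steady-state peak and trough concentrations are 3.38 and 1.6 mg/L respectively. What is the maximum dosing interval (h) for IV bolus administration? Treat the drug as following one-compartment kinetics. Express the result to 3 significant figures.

Vd = 3.9 L/kg × 93 kg = 362.7 L
k = CL / Vd = 4.900 / 362.7 = 0.01351 h⁻¹
Between IV bolus doses, concentration decays as C = C₀·e^(−kτ), so C_peak/C_trough = e^(kτ).
τ_max = ln(C_peak/C_trough) / k = ln(3.38/1.6) / 0.01351 = 0.7479 / 0.01351 = 55.36 h

55.4 h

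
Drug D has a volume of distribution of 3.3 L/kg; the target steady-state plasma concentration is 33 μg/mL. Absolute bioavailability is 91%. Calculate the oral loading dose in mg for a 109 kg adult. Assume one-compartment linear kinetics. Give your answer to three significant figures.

Total Vd = 3.3 × 109 = 359.7 L
LD = Vd × C / F = 359.7 × 33.00 / 0.91 = 13040 mg

13000 mg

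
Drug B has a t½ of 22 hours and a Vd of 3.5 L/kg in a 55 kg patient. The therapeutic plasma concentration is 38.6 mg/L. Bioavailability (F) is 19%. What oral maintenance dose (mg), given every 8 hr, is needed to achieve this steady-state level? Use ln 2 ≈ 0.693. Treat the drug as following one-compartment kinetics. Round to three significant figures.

Vd = 3.5 L/kg × 55 kg = 192.5 L
CL = ln 2 · Vd / t½ = 0.693 × 192.5 / 22 = 6.064 L/h
D = CL × Css × τ / F = 6.064 × 38.6 × 8 / 0.19 = 9856 mg

9860 mg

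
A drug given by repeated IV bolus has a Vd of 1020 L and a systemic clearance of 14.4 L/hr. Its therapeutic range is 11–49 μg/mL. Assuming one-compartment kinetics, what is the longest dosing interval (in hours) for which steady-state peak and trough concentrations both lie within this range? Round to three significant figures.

k = CL / Vd = 14.40 / 1020 = 0.01412 h⁻¹
Between IV bolus doses, concentration decays as C = C₀·e^(−kτ), so C_peak/C_trough = e^(kτ).
τ_max = ln(C_peak/C_trough) / k = ln(49/11) / 0.01412 = 1.494 / 0.01412 = 105.8 h

106 h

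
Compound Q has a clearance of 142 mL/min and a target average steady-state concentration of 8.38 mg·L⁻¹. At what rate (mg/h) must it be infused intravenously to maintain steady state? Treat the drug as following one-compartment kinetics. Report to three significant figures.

CL = 142 mL/min × 60/1000 = 8.520 L/h
At steady state, infusion rate equals elimination rate: rate in = CL × Css.
R₀ = 8.520 × 8.38 = 71.40 mg/h

71.4 mg/h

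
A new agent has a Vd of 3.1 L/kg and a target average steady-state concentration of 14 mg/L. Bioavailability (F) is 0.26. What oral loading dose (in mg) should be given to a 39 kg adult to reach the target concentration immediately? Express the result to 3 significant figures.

6510 mg

Vd(total) = 39 kg × 3.1 L/kg = 120.9 L
The loading dose fills Vd to the target concentration.
LD = Vd × C / F = 120.9 × 14.00 / 0.26 = 6510 mg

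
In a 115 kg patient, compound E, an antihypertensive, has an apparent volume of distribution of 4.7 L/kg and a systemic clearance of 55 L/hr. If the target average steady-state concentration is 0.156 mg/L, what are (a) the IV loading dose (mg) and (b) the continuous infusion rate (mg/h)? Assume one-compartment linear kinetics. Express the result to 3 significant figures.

Vd = 4.7 L/kg × 115 kg = 540.5 L
LD = Vd · C_target = 540.5 × 0.156 = 84.32 mg
Infusion rate = 55.00 L/h × 0.156 mg/L = 8.580 mg/h

(a) 84.3 mg; (b) 8.58 mg/h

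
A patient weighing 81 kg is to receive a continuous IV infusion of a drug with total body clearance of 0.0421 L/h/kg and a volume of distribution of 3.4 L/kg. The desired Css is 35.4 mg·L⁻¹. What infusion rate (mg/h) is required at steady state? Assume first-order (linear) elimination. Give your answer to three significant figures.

CL = 0.0421 L/h/kg × 81 kg = 3.410 L/h
R₀ = 3.410 × 35.4 = 120.7 mg/h

121 mg/h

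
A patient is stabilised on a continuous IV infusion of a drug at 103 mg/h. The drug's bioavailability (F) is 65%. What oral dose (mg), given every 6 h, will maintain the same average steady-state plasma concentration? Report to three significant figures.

951 mg

To maintain the same Css, the systemic dosing rate must be unchanged: F·D/τ = infusion rate.
D = rate × τ / F = 103 × 6 / 0.65 = 950.8 mg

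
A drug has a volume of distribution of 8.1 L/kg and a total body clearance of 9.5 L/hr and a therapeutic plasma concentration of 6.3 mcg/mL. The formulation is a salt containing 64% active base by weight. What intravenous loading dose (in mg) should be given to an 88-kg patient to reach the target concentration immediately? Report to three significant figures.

Vd = 8.1 L/kg × 88 kg = 712.8 L
Loading dose depends on Vd (not clearance): it fills the distribution volume.
LD = Vd × C / S = 712.8 × 6.300 / 0.64 = 7017 mg

7020 mg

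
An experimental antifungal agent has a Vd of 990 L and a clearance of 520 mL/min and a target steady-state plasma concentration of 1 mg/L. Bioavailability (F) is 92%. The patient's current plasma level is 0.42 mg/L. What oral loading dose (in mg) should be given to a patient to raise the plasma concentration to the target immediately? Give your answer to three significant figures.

624 mg

Concentration deficit ΔC = 1 − 0.42 = 0.5800 mg/L
LD = Vd × ΔC / F = 990.0 × 0.5800 / 0.92 = 624.1 mg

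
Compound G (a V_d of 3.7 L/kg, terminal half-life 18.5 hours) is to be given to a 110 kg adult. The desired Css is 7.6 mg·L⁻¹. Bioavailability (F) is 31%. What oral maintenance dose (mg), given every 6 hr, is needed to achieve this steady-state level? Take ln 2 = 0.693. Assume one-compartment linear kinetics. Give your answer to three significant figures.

Vd = 3.7 L/kg × 110 kg = 407.0 L
CL = 0.693 × Vd / t½ = 0.693 × 407.0 / 18.5 = 15.25 L/h
D = CL × Css × τ / F = 15.25 × 7.6 × 6 / 0.31 = 2243 mg

2240 mg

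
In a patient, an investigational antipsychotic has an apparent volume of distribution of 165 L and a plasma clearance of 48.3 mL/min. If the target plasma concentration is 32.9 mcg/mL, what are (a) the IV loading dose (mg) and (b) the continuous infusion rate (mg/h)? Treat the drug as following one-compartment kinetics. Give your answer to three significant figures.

Loading dose = Vd × C = 165.0 × 32.9 = 5429 mg
CL = 48.3 mL/min = 48.3 × 0.06 = 2.898 L/h
Maintenance: replace elimination → rate = CL × Css = 2.898 × 32.9 = 95.34 mg/h

(a) 5430 mg; (b) 95.3 mg/h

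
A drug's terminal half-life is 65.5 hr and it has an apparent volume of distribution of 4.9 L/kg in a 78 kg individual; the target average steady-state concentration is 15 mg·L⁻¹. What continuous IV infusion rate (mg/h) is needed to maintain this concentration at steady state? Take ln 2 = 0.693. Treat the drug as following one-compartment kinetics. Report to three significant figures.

Vd(total) = 78 kg × 4.9 L/kg = 382.2 L
CL = 0.693 × Vd / t½ = 0.693 × 382.2 / 65.5 = 4.044 L/h
Infusion rate = CL × Css = 4.044 × 15 = 60.66 mg/h

60.7 mg/h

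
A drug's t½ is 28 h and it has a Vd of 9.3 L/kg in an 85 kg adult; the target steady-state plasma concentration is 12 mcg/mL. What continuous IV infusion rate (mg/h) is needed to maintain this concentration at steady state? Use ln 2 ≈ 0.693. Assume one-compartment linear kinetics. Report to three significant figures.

Vd(total) = 85 kg × 9.3 L/kg = 790.5 L
CL = ln 2 · Vd / t½ = 0.693 × 790.5 / 28 = 19.56 L/h
Infusion rate = CL × Css = 19.56 × 12 = 234.7 mg/h

235 mg/h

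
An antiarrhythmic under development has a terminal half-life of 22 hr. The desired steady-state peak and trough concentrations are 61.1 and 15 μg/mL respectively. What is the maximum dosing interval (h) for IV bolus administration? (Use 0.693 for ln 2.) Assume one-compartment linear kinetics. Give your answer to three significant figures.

k = 0.693 / t½ = 0.693 / 22 = 0.03150 h⁻¹
Between IV bolus doses, concentration decays as C = C₀·e^(−kτ), so C_peak/C_trough = e^(kτ).
τ_max = ln(C_peak/C_trough) / k = ln(61.1/15) / 0.03150 = 1.404 / 0.03150 = 44.57 h

44.6 h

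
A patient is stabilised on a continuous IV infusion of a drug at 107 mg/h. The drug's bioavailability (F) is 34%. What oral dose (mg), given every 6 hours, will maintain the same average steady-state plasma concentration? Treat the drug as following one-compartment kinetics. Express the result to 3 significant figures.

1890 mg

To maintain the same Css, the systemic dosing rate must be unchanged: F·D/τ = infusion rate.
D = rate × τ / F = 107 × 6 / 0.34 = 1888 mg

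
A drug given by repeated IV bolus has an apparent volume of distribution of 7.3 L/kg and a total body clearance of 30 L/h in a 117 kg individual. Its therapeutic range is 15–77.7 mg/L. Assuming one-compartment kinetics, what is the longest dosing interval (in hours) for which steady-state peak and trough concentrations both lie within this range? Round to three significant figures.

Vd(total) = 117 kg × 7.3 L/kg = 854.1 L
k = CL / Vd = 30.00 / 854.1 = 0.03512 h⁻¹
Between IV bolus doses, concentration decays as C = C₀·e^(−kτ), so C_peak/C_trough = e^(kτ).
τ_max = ln(C_peak/C_trough) / k = ln(77.7/15) / 0.03512 = 1.645 / 0.03512 = 46.84 h

46.8 h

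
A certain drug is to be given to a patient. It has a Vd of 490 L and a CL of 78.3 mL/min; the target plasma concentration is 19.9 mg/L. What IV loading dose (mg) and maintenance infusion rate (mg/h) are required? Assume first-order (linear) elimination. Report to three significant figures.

LD = Vd · C_target = 490.0 × 19.9 = 9751 mg
CL = 78.3 mL/min = 78.3 × 0.06 = 4.698 L/h
Maintenance: replace elimination → rate = CL × Css = 4.698 × 19.9 = 93.49 mg/h

(a) 9750 mg; (b) 93.5 mg/h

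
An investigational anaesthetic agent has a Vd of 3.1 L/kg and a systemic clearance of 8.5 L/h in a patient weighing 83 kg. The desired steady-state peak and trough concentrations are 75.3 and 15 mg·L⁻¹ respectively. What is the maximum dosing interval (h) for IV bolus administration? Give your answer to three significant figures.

Total Vd = 3.1 × 83 = 257.3 L
k = CL / Vd = 8.500 / 257.3 = 0.03304 h⁻¹
Between IV bolus doses, concentration decays as C = C₀·e^(−kτ), so C_peak/C_trough = e^(kτ).
τ_max = ln(C_peak/C_trough) / k = ln(75.3/15) / 0.03304 = 1.613 / 0.03304 = 48.82 h

48.8 h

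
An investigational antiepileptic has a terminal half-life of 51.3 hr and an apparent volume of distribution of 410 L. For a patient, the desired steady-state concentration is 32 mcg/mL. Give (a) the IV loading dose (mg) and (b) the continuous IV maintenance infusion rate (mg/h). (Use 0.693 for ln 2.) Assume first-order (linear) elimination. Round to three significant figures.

(a) 13100 mg; (b) 177 mg/h

LD = Vd × C = 410.0 × 32 = 13120 mg
CL = 0.693 × Vd / t½ = 0.693 × 410.0 / 51.3 = 5.539 L/h
Infusion rate = CL × Css = 5.539 × 32 = 177.2 mg/h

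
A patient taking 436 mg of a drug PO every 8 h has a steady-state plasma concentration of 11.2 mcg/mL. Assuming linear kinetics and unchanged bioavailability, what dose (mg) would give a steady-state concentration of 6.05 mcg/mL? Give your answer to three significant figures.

With linear kinetics, Css is proportional to dose rate (D/τ) at fixed clearance.
D₂ = D₁ × (Css,target / Css,current) = 436 × 6.05/11.2 = 235.5 mg

236 mg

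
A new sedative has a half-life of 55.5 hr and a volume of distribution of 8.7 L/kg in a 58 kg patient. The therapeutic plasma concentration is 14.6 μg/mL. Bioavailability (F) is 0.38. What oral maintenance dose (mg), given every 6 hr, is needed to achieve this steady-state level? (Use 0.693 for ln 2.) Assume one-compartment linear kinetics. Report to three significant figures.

1450 mg

Vd = 8.7 L/kg × 58 kg = 504.6 L
CL = 0.693 × Vd / t½ = 0.693 × 504.6 / 55.5 = 6.301 L/h
D = CL × Css × τ / F = 6.301 × 14.6 × 6 / 0.38 = 1453 mg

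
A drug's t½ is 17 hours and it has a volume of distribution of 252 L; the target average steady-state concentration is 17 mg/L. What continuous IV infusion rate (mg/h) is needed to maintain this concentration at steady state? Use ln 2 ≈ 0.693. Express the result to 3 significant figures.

175 mg/h

CL = ln 2 · Vd / t½ = 0.693 × 252.0 / 17 = 10.27 L/h
Infusion rate = CL × Css = 10.27 × 17 = 174.6 mg/h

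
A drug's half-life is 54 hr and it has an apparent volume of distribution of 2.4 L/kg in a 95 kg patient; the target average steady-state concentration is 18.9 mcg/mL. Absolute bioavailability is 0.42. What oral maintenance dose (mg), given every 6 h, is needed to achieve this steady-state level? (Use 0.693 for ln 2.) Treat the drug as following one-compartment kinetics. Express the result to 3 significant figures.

Total Vd = 2.4 × 95 = 228.0 L
CL = 0.693 × Vd / t½ = 0.693 × 228.0 / 54 = 2.926 L/h
D = CL × Css × τ / F = 2.926 × 18.9 × 6 / 0.42 = 790.0 mg

790 mg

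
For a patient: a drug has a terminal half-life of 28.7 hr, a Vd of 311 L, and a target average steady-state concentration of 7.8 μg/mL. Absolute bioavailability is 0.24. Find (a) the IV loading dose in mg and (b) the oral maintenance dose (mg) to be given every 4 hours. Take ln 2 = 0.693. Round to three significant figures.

(a) 2430 mg; (b) 976 mg

LD = Vd × C = 311.0 × 7.8 = 2426 mg
CL = 0.693 × Vd / t½ = 0.693 × 311.0 / 28.7 = 7.510 L/h
D = CL × Css × τ / F = 7.510 × 7.8 × 4 / 0.24 = 976.3 mg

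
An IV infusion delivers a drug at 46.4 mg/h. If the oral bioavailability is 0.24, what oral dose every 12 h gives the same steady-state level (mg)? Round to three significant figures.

To maintain the same Css, the systemic dosing rate must be unchanged: F·D/τ = infusion rate.
D = rate × τ / F = 46.4 × 12 / 0.24 = 2320 mg

2320 mg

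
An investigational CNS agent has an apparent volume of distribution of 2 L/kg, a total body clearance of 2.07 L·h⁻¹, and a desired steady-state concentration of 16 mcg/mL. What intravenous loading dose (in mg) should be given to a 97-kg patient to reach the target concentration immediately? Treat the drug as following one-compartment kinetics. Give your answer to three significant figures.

3100 mg

Vd = 2 L/kg × 97 kg = 194.0 L
LD = Vd × C = 194.0 × 16.00 = 3104 mg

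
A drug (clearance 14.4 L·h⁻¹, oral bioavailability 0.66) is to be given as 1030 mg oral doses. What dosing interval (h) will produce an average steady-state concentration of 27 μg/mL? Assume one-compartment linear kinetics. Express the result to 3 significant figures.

F·D/τ = CL·Css → τ = F·D / (CL·Css).
τ = 0.66 × 1030 / (14.4 × 27) = 1.748 h

1.75 h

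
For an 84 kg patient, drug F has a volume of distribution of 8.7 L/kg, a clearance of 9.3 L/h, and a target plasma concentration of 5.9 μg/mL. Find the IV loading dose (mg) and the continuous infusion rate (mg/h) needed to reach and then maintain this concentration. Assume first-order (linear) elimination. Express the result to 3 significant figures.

Vd(total) = 84 kg × 8.7 L/kg = 730.8 L
LD = Vd · C_target = 730.8 × 5.9 = 4312 mg
Maintenance: replace elimination → rate = CL × Css = 9.300 × 5.9 = 54.87 mg/h

(a) 4310 mg; (b) 54.9 mg/h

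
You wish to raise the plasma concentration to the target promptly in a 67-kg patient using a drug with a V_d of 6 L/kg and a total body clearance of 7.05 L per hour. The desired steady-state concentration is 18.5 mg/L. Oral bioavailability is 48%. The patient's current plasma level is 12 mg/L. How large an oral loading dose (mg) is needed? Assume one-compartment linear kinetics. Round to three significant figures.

5440 mg

Vd = 6 L/kg × 67 kg = 402.0 L
Concentration deficit ΔC = 18.5 − 12 = 6.500 mg/L
LD = Vd × ΔC / F = 402.0 × 6.500 / 0.48 = 5444 mg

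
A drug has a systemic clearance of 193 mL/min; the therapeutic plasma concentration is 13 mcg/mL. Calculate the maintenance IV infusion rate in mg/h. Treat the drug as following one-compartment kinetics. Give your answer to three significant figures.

151 mg/h

Convert clearance: 193 mL/min × 60 min/h ÷ 1000 mL/L = 11.58 L/h
Rate = CL × Css = 11.58 × 13 = 150.5 mg/h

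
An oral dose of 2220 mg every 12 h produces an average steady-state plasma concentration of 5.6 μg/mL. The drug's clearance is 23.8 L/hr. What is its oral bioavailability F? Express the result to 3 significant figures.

F·D/τ = CL·Css at steady state → F = CL·Css·τ / D.
F = 23.8 × 5.6 × 12 / 2220 = 0.720

0.720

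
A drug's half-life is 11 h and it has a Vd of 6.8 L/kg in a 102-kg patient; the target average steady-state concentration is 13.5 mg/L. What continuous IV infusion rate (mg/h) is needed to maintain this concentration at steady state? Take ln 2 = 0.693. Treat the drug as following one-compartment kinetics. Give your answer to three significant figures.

Vd(total) = 102 kg × 6.8 L/kg = 693.6 L
CL = ln 2 · Vd / t½ = 0.693 × 693.6 / 11 = 43.70 L/h
Infusion rate = CL × Css = 43.70 × 13.5 = 590.0 mg/h

590 mg/h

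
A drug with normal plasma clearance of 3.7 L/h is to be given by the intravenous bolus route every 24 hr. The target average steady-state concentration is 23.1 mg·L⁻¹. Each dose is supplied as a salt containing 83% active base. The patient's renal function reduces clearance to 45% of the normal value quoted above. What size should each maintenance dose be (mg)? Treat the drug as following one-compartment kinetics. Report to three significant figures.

1110 mg

Patient clearance = 0.45 × 3.700 = 1.665 L/h
At steady state, dose per interval replaces the amount cleared in that interval: S·D/τ = CL·Css.
D = CL × Css × τ / S = 1.665 × 23.1 × 24 / 0.83 = 1112 mg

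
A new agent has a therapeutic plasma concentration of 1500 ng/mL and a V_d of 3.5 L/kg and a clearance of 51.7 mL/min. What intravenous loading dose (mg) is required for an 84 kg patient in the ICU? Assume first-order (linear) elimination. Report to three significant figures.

441 mg

Vd(total) = 84 kg × 3.5 L/kg = 294.0 L
C = 1500 ng/mL = 1.500 mg/L
The loading dose fills Vd to the target concentration; clearance is irrelevant here.
LD = Vd × C = 294.0 × 1.500 = 441.0 mg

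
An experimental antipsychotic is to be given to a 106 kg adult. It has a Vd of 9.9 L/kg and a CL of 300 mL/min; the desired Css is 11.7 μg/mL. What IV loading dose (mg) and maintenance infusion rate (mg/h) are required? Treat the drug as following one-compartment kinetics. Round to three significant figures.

(a) 12300 mg; (b) 211 mg/h

Vd = 9.9 L/kg × 106 kg = 1049 L
Loading dose = Vd × C = 1049 × 11.7 = 12270 mg
CL = 300 mL/min × 60/1000 = 18.00 L/h
Maintenance infusion rate = CL × Css = 18.00 × 11.7 = 210.6 mg/h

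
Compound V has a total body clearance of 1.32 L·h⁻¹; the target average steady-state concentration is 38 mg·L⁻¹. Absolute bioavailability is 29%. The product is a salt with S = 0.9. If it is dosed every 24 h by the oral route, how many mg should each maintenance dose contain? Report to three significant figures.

D = CL × Css × τ / F / S = 1.320 × 38 × 24 / 0.29 / 0.9 = 4612 mg

4610 mg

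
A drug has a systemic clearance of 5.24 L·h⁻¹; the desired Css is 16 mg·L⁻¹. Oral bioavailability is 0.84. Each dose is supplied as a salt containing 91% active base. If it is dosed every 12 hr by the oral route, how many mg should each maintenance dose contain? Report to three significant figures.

1320 mg

D = CL × Css × τ / F / S = 5.240 × 16 × 12 / 0.84 / 0.91 = 1316 mg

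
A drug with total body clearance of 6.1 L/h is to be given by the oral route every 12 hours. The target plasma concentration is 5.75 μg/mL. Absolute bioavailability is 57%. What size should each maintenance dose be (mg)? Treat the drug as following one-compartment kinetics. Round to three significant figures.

At steady state, dose per interval replaces the amount cleared in that interval: F·D/τ = CL·Css.
D = CL × Css × τ / F = 6.100 × 5.75 × 12 / 0.57 = 738.4 mg

738 mg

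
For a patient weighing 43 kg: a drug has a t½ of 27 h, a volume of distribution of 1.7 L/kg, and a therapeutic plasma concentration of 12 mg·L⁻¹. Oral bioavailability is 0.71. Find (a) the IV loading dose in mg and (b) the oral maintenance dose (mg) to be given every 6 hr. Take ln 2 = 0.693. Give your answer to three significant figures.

Vd = 1.7 L/kg × 43 kg = 73.10 L
LD = Vd × C = 73.10 × 12 = 877.2 mg
CL = 0.693 × Vd / t½ = 0.693 × 73.10 / 27 = 1.876 L/h
D = CL × Css × τ / F = 1.876 × 12 × 6 / 0.71 = 190.2 mg

(a) 877 mg; (b) 190 mg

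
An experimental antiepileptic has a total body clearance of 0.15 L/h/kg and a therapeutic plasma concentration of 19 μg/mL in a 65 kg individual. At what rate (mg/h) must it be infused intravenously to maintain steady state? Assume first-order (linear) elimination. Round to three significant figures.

CL = 0.15 L/h/kg × 65 kg = 9.750 L/h
Infusion rate = CL · Css = 9.750 L/h × 19 mg/L = 185.3 mg/h

185 mg/h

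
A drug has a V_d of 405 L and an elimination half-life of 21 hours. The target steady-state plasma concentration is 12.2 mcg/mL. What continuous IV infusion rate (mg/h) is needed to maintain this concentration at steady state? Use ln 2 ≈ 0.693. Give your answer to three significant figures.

163 mg/h

CL = 0.693 × Vd / t½ = 0.693 × 405.0 / 21 = 13.37 L/h
Infusion rate = CL × Css = 13.37 × 12.2 = 163.1 mg/h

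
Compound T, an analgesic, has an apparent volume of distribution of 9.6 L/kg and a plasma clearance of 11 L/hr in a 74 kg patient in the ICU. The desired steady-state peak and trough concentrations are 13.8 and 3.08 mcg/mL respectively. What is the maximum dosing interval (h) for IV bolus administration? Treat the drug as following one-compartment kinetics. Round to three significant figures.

Vd(total) = 74 kg × 9.6 L/kg = 710.4 L
k = CL / Vd = 11.00 / 710.4 = 0.01548 h⁻¹
Between IV bolus doses, concentration decays as C = C₀·e^(−kτ), so C_peak/C_trough = e^(kτ).
τ_max = ln(C_peak/C_trough) / k = ln(13.8/3.08) / 0.01548 = 1.500 / 0.01548 = 96.90 h

96.9 h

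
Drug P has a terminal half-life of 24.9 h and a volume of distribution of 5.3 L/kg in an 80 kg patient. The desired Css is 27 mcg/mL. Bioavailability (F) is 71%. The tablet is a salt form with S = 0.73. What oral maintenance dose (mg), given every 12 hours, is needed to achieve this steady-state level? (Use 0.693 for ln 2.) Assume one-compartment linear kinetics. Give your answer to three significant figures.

7380 mg

Vd = 5.3 L/kg × 80 kg = 424.0 L
CL = ln 2 · Vd / t½ = 0.693 × 424.0 / 24.9 = 11.80 L/h
D = CL × Css × τ / F / S = 11.80 × 27 × 12 / 0.71 / 0.73 = 7376 mg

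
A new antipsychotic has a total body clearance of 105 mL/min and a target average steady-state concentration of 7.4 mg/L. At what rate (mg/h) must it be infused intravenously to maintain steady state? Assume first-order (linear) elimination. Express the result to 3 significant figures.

46.6 mg/h

CL = 105 mL/min = 105 × 0.06 = 6.300 L/h
At steady state, infusion rate equals elimination rate: rate in = CL × Css.
Rate = CL × Css = 6.300 × 7.4 = 46.62 mg/h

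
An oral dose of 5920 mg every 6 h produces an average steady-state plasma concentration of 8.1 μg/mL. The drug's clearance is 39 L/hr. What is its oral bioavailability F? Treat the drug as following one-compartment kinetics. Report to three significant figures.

F·D/τ = CL·Css at steady state → F = CL·Css·τ / D.
F = 39 × 8.1 × 6 / 5920 = 0.320

0.320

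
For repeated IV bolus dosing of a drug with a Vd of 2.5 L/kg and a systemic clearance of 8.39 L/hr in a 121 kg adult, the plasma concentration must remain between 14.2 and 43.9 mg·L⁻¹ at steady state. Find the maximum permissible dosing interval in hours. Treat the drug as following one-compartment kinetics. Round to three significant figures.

Vd = 2.5 L/kg × 121 kg = 302.5 L
k = CL / Vd = 8.390 / 302.5 = 0.02774 h⁻¹
Between IV bolus doses, concentration decays as C = C₀·e^(−kτ), so C_peak/C_trough = e^(kτ).
τ_max = ln(C_peak/C_trough) / k = ln(43.9/14.2) / 0.02774 = 1.129 / 0.02774 = 40.70 h

40.7 h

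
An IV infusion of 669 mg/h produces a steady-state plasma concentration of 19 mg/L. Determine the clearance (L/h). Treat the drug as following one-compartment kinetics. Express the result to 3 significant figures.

35.2 L/h

At steady state, infusion rate = CL × Css, so CL = rate / Css.
CL = 669 / 19 = 35.21 L/h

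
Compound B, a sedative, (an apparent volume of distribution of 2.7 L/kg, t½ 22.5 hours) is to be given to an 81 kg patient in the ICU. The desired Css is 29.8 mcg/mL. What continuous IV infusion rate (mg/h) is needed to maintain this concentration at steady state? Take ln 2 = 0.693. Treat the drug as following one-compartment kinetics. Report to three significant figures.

Vd(total) = 81 kg × 2.7 L/kg = 218.7 L
k = 0.693/22.5 = 0.03080 h⁻¹, so CL = k·Vd = 0.03080 × 218.7 = 6.736 L/h
Infusion rate = CL × Css = 6.736 × 29.8 = 200.7 mg/h

201 mg/h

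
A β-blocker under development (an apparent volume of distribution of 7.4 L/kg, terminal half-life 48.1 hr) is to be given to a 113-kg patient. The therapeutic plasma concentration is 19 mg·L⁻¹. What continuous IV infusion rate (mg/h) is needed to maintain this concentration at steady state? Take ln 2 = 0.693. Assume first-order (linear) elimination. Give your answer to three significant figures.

229 mg/h

Vd = 7.4 L/kg × 113 kg = 836.2 L
CL = 0.693 × Vd / t½ = 0.693 × 836.2 / 48.1 = 12.05 L/h
Infusion rate = CL × Css = 12.05 × 19 = 229.0 mg/h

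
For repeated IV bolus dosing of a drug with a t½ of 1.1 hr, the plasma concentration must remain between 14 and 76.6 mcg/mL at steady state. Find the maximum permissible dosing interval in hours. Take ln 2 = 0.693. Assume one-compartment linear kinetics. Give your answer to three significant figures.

k = 0.693 / t½ = 0.693 / 1.1 = 0.6300 h⁻¹
Between IV bolus doses, concentration decays as C = C₀·e^(−kτ), so C_peak/C_trough = e^(kτ).
τ_max = ln(C_peak/C_trough) / k = ln(76.6/14) / 0.6300 = 1.700 / 0.6300 = 2.698 h

2.70 h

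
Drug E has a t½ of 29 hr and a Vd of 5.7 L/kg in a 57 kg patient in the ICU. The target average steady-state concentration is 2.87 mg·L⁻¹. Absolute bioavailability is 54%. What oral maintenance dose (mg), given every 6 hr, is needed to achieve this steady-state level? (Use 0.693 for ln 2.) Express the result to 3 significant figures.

Vd = 5.7 L/kg × 57 kg = 324.9 L
CL = 0.693 × Vd / t½ = 0.693 × 324.9 / 29 = 7.764 L/h
D = CL × Css × τ / F = 7.764 × 2.87 × 6 / 0.54 = 247.6 mg

248 mg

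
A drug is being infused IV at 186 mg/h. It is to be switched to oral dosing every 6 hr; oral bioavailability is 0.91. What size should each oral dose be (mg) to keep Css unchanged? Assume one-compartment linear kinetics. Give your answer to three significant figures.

1230 mg

To maintain the same Css, the systemic dosing rate must be unchanged: F·D/τ = infusion rate.
D = rate × τ / F = 186 × 6 / 0.91 = 1226 mg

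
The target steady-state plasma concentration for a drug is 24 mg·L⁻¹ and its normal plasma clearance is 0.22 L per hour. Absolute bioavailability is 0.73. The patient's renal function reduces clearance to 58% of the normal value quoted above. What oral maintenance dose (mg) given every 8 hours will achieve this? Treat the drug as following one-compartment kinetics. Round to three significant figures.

33.6 mg

Patient clearance = 0.58 × 0.2200 = 0.1276 L/h
At steady state, dose per interval replaces the amount cleared in that interval: F·D/τ = CL·Css.
D = CL × Css × τ / F = 0.1276 × 24 × 8 / 0.73 = 33.56 mg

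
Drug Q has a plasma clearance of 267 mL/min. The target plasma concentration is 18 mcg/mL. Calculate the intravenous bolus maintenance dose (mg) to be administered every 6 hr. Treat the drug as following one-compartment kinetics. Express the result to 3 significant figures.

1730 mg

CL = 267 mL/min = 267 × 0.06 = 16.02 L/h
D = CL × Css × τ = 16.02 × 18 × 6 = 1730 mg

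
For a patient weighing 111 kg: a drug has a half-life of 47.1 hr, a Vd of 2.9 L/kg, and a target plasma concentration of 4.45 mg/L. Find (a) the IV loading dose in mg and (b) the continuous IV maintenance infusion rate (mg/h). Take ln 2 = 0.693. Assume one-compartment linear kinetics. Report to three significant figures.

(a) 1430 mg; (b) 21.1 mg/h

Vd = 2.9 L/kg × 111 kg = 321.9 L
LD = Vd × C = 321.9 × 4.45 = 1432 mg
CL = 0.693 × Vd / t½ = 0.693 × 321.9 / 47.1 = 4.736 L/h
Infusion rate = CL × Css = 4.736 × 4.45 = 21.08 mg/h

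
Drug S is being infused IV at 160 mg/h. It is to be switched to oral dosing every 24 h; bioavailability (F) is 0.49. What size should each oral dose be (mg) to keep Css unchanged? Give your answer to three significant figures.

To maintain the same Css, the systemic dosing rate must be unchanged: F·D/τ = infusion rate.
D = rate × τ / F = 160 × 24 / 0.49 = 7837 mg

7840 mg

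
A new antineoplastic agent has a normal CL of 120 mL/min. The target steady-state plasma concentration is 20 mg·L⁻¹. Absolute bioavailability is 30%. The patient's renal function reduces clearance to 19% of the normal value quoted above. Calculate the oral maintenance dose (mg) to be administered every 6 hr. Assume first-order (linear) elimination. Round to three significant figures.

547 mg

CL = 120 mL/min × 60/1000 = 7.200 L/h
Patient clearance = 0.19 × 7.200 = 1.368 L/h
D = CL × Css × τ / F = 1.368 × 20 × 6 / 0.3 = 547.2 mg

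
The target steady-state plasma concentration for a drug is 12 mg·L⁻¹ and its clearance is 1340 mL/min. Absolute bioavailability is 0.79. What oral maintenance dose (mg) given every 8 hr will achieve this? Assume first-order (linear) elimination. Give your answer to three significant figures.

9770 mg

CL = 1340 mL/min × 60/1000 = 80.40 L/h
D = CL × Css × τ / F = 80.40 × 12 × 8 / 0.79 = 9770 mg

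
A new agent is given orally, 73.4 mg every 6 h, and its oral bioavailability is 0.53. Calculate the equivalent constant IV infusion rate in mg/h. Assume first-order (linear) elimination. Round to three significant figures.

6.48 mg/h

Equivalent systemic input: infusion rate = F·D/τ.
Rate = 0.53 × 73.4 / 6 = 6.484 mg/h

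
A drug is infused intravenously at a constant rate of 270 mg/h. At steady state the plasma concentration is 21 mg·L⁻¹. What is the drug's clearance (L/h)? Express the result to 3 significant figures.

12.9 L/h

At steady state, infusion rate = CL × Css, so CL = rate / Css.
CL = 270 / 21 = 12.86 L/h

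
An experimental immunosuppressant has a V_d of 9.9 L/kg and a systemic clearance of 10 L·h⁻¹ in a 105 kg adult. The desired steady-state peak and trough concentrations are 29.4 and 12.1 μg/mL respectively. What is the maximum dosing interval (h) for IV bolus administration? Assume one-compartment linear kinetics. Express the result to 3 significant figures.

92.3 h

Total Vd = 9.9 × 105 = 1040 L
k = CL / Vd = 10.00 / 1040 = 0.009615 h⁻¹
Between IV bolus doses, concentration decays as C = C₀·e^(−kτ), so C_peak/C_trough = e^(kτ).
τ_max = ln(C_peak/C_trough) / k = ln(29.4/12.1) / 0.009615 = 0.8878 / 0.009615 = 92.33 h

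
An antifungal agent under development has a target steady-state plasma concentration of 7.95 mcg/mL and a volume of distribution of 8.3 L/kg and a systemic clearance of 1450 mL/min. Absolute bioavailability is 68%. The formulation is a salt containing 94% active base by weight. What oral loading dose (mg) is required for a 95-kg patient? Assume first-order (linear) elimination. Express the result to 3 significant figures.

Vd(total) = 95 kg × 8.3 L/kg = 788.5 L
LD = Vd × C / F / S = 788.5 × 7.950 / 0.68 / 0.94 = 9807 mg

9810 mg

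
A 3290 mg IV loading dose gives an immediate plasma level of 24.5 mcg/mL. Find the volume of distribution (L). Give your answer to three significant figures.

Immediately after an IV bolus, C₀ = Dose / Vd, so Vd = Dose / C₀.
Vd = 3290 / 24.5 = 134.3 L

134 L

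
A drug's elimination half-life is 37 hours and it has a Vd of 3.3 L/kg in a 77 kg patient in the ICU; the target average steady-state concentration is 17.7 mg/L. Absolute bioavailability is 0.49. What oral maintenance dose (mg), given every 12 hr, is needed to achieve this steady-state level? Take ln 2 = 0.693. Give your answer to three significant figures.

2060 mg

Vd(total) = 77 kg × 3.3 L/kg = 254.1 L
CL = ln 2 · Vd / t½ = 0.693 × 254.1 / 37 = 4.759 L/h
D = CL × Css × τ / F = 4.759 × 17.7 × 12 / 0.49 = 2063 mg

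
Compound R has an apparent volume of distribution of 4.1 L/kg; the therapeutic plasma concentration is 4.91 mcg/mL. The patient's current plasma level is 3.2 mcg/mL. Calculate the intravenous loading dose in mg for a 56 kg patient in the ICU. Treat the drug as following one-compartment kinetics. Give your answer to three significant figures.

Total Vd = 4.1 × 56 = 229.6 L
The loading dose fills Vd to the target concentration.
Concentration deficit ΔC = 4.91 − 3.2 = 1.710 mg/L
LD = Vd × ΔC = 229.6 × 1.710 = 392.6 mg

393 mg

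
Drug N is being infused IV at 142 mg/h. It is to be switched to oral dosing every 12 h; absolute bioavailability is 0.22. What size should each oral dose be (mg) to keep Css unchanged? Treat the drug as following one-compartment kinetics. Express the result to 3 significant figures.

7750 mg

To maintain the same Css, the systemic dosing rate must be unchanged: F·D/τ = infusion rate.
D = rate × τ / F = 142 × 12 / 0.22 = 7745 mg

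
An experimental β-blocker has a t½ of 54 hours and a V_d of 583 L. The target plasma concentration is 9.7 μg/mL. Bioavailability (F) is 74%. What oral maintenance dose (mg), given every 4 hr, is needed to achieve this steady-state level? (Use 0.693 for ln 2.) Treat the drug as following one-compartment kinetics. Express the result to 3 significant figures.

392 mg

CL = 0.693 × Vd / t½ = 0.693 × 583.0 / 54 = 7.482 L/h
D = CL × Css × τ / F = 7.482 × 9.7 × 4 / 0.74 = 392.3 mg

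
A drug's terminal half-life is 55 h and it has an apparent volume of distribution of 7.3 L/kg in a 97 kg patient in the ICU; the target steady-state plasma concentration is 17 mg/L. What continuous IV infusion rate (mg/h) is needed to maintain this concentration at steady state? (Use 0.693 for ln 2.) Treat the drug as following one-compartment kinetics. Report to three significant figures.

Vd = 7.3 L/kg × 97 kg = 708.1 L
k = 0.693/55 = 0.01260 h⁻¹, so CL = k·Vd = 0.01260 × 708.1 = 8.922 L/h
Infusion rate = CL × Css = 8.922 × 17 = 151.7 mg/h

152 mg/h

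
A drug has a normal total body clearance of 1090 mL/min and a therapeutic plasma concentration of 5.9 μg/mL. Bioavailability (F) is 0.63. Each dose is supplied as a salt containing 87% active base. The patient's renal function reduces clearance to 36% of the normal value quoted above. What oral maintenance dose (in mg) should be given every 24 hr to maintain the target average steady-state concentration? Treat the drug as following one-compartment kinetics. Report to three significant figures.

CL = 1090 mL/min × 60/1000 = 65.40 L/h
Patient clearance = 0.36 × 65.40 = 23.54 L/h
D = CL × Css × τ / F / S = 23.54 × 5.9 × 24 / 0.63 / 0.87 = 6081 mg

6080 mg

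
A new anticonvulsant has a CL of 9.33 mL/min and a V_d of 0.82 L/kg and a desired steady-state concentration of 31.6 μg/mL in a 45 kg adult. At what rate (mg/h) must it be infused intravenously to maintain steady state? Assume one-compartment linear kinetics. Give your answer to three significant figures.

17.7 mg/h

CL = 9.33 mL/min × 60/1000 = 0.5598 L/h
Maintenance depends on clearance, not Vd — rate in must match rate out.
Infusion rate = CL · Css = 0.5598 L/h × 31.6 mg/L = 17.69 mg/h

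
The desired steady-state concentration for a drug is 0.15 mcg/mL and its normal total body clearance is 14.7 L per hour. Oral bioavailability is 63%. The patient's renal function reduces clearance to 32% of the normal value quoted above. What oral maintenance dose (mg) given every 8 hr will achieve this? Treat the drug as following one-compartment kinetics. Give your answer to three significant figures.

Patient clearance = 0.32 × 14.70 = 4.704 L/h
D = CL × Css × τ / F = 4.704 × 0.15 × 8 / 0.63 = 8.960 mg

8.96 mg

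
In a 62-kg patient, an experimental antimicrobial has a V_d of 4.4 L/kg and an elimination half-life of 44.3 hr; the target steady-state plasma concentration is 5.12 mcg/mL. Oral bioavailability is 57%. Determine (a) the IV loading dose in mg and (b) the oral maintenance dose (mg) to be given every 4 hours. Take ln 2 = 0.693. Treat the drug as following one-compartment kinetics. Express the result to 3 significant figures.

Vd(total) = 62 kg × 4.4 L/kg = 272.8 L
LD = Vd × C = 272.8 × 5.12 = 1397 mg
CL = 0.693 × Vd / t½ = 0.693 × 272.8 / 44.3 = 4.268 L/h
D = CL × Css × τ / F = 4.268 × 5.12 × 4 / 0.57 = 153.3 mg

(a) 1400 mg; (b) 153 mg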